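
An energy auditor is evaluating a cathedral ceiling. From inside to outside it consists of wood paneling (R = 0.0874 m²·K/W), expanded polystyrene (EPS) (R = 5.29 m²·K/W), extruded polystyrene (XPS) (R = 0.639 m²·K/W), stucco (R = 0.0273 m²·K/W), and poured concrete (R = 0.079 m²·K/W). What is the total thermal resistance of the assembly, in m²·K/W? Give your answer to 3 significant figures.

R_total = 0.0874 + 5.29 + 0.639 + 0.0273 + 0.079 = 6.123 m²·K/W

6.12 m²·K/W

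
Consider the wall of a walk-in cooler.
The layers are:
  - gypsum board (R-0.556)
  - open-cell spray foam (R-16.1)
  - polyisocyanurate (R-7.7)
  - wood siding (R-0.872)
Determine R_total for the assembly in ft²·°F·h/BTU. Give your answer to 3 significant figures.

R_total = 0.556 + 16.1 + 7.7 + 0.872 = 25.23 ft²·°F·h/BTU

25.2 ft²·°F·h/BTU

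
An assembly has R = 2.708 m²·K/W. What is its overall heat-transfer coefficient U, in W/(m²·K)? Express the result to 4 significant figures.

0.3693 W/(m²·K)

U = 1/R = 1/2.708 = 0.36928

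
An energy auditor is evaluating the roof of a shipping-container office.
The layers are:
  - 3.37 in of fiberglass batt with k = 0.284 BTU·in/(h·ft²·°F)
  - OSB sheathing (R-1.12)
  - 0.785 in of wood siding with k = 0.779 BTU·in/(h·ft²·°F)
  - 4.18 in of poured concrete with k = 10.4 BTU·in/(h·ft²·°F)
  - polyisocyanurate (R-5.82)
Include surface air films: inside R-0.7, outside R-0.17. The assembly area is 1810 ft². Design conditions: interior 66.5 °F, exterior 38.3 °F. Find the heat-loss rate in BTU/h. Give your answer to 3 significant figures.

2420 BTU/h

3.37/0.284 = 11.87
0.785/0.779 = 1.008
4.18/10.4 = 0.4019
R_total = 0.7 + 11.87 + 1.12 + 1.008 + 0.4019 + 5.82 + 0.17 = 21.09 ft²·°F·h/BTU
Q = A·ΔT/R = 1810 × (66.5 − 38.3) / 21.09 = 2421 BTU/h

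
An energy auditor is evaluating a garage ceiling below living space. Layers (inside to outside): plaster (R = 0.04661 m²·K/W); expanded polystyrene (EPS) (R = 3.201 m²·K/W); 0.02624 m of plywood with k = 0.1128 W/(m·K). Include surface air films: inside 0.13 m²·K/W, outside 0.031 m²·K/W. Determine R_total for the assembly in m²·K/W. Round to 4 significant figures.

0.02624/0.1128 = 0.23262
R_total = 0.13 + 0.04661 + 3.201 + 0.23262 + 0.031 = 3.6412 m²·K/W

3.641 m²·K/W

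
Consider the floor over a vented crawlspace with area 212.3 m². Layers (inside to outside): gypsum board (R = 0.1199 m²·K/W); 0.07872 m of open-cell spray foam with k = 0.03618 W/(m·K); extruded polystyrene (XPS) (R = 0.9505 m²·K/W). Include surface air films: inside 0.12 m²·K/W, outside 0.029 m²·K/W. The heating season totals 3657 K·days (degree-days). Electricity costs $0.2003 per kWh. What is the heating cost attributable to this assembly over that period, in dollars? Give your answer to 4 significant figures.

0.07872/0.03618 = 2.1758
R_total = 0.12 + 0.1199 + 2.1758 + 0.9505 + 0.029 = 3.3952 m²·K/W
E = A × HDD × 24 / R / 1000 = 212.3 × 3657 × 24 / 3.3952 / 1000 = 5488.1 kWh
Cost = 5488.1 × 0.2003 = $1099.3

1099 dollars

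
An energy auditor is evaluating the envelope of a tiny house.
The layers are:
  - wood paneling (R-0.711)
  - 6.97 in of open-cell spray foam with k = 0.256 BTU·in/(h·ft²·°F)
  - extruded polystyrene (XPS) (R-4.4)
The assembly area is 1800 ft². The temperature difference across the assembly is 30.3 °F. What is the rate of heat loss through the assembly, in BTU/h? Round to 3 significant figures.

1690 BTU/h

6.97/0.256 = 27.23
R_total = 0.711 + 27.23 + 4.4 = 32.34 ft²·°F·h/BTU
Q = A·ΔT/R = 1800 × 30.3 / 32.34 = 1687 BTU/h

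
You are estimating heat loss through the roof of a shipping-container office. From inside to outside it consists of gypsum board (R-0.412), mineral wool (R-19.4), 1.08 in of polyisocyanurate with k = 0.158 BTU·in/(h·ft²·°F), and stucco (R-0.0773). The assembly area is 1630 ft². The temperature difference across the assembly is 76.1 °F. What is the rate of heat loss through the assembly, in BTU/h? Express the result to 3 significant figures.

4640 BTU/h

1.08/0.158 = 6.835
R_total = 0.412 + 19.4 + 6.835 + 0.0773 = 26.72 ft²·°F·h/BTU
Q = A·ΔT/R = 1630 × 76.1 / 26.72 = 4642 BTU/h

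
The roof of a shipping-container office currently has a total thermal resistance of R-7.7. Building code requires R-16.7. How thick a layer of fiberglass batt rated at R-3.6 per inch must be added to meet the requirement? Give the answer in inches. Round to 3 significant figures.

2.50 in

ΔR = 16.7 − 7.7 = 9 ft²·°F·h/BTU
L = ΔR / (R/in) = 9/3.6 = 2.5 in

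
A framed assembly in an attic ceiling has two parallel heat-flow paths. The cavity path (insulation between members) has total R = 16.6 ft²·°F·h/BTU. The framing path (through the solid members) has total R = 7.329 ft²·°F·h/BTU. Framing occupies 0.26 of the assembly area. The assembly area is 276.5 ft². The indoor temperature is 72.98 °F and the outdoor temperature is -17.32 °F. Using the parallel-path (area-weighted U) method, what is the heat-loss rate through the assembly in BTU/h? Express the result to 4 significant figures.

1999 BTU/h

U_eff = 0.74/16.6 + 0.26/7.329 = 0.044578 + 0.035476 = 0.080054
R_eff = 1/U_eff = 12.492 ft²·°F·h/BTU
Q = 276.5 × (72.98 − (-17.32)) / 12.492 = 1998.8 BTU/h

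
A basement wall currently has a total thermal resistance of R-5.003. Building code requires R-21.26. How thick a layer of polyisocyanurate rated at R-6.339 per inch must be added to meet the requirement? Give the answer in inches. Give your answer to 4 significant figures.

ΔR = 21.26 − 5.003 = 16.257 ft²·°F·h/BTU
L = ΔR / (R/in) = 16.257/6.339 = 2.5646 in

2.565 in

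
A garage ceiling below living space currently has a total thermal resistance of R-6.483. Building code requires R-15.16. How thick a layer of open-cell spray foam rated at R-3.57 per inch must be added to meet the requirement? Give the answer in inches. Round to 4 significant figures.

ΔR = 15.16 − 6.483 = 8.677 ft²·°F·h/BTU
L = ΔR / (R/in) = 8.677/3.57 = 2.4305 in

2.431 in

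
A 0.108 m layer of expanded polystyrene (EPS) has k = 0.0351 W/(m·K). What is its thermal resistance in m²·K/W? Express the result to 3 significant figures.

3.08 m²·K/W

R = L/k = 0.108/0.0351 = 3.077 m²·K/W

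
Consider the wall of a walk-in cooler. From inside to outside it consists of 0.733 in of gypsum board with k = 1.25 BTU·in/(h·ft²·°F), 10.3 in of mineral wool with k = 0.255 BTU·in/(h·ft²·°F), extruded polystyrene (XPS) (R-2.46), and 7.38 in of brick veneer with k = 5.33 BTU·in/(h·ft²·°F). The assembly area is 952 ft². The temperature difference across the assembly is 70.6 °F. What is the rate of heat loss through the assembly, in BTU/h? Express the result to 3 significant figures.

0.733/1.25 = 0.5864
10.3/0.255 = 40.39
7.38/5.33 = 1.385
R_total = 0.5864 + 40.39 + 2.46 + 1.385 = 44.82 ft²·°F·h/BTU
Q = A·ΔT/R = 952 × 70.6 / 44.82 = 1499 BTU/h

1500 BTU/h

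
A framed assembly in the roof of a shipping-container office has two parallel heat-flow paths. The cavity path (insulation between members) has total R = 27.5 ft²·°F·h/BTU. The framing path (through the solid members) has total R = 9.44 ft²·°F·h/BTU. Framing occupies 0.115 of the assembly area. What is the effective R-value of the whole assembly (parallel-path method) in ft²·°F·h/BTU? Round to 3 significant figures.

U_eff = 0.885/27.5 + 0.115/9.44 = 0.03218 + 0.01218 = 0.04436
R_eff = 1/U_eff = 22.54 ft²·°F·h/BTU

22.5 ft²·°F·h/BTU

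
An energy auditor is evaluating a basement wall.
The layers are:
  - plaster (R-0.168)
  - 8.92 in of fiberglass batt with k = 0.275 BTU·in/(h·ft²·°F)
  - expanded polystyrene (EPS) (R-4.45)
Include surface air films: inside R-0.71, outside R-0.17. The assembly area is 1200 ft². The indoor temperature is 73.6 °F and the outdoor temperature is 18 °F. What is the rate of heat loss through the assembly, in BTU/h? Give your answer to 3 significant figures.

8.92/0.275 = 32.44
R_total = 0.71 + 0.168 + 32.44 + 4.45 + 0.17 = 37.93 ft²·°F·h/BTU
Q = A·ΔT/R = 1200 × (73.6 − 18) / 37.93 = 1759 BTU/h

1760 BTU/h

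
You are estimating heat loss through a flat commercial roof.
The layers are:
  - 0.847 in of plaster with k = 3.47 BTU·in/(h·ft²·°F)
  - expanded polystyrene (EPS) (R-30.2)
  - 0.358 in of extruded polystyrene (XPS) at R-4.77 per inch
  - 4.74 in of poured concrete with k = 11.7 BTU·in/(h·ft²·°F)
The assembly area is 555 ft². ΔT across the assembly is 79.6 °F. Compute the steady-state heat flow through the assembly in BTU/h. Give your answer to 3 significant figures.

1360 BTU/h

0.847/3.47 = 0.2441
0.358 × 4.77 = 1.708
4.74/11.7 = 0.4051
R_total = 0.2441 + 30.2 + 1.708 + 0.4051 = 32.56 ft²·°F·h/BTU
Q = A·ΔT/R = 555 × 79.6 / 32.56 = 1357 BTU/h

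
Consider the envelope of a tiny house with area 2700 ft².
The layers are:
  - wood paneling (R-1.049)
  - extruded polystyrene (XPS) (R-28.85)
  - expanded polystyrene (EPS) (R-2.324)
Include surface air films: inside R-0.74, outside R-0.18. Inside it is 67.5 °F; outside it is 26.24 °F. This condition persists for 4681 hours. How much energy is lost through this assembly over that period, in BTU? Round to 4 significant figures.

15730000 BTU

R_total = 0.74 + 1.049 + 28.85 + 2.324 + 0.18 = 33.143 ft²·°F·h/BTU
Q = 2700 × (67.5 − 26.24) / 33.143 = 3361.3 BTU/h
E = 3361.3 × 4681 = 15734000 BTU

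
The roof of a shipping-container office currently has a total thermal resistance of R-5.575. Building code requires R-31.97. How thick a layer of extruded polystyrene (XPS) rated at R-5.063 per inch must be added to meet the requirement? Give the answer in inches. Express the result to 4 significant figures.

ΔR = 31.97 − 5.575 = 26.395 ft²·°F·h/BTU
L = ΔR / (R/in) = 26.395/5.063 = 5.2133 in

5.213 in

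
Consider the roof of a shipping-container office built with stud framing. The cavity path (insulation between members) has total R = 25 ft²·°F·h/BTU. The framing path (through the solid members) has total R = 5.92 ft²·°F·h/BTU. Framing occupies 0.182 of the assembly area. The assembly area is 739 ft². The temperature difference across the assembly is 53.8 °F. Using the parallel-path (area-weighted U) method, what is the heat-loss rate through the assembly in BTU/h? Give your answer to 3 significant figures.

2520 BTU/h

U_eff = 0.818/25 + 0.182/5.92 = 0.03272 + 0.03074 = 0.06346
R_eff = 1/U_eff = 15.76 ft²·°F·h/BTU
Q = 739 × 53.8 / 15.76 = 2523 BTU/h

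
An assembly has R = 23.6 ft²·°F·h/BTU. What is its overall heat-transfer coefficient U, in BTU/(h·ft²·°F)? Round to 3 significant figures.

U = 1/R = 1/23.6 = 0.04237

0.0424 BTU/(h·ft²·°F)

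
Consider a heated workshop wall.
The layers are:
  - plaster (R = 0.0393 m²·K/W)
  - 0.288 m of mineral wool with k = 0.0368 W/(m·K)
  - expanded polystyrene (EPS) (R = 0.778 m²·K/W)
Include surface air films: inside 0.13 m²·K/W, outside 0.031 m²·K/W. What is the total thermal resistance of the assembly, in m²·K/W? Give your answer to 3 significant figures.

8.80 m²·K/W

0.288/0.0368 = 7.826
R_total = 0.13 + 0.0393 + 7.826 + 0.778 + 0.031 = 8.804 m²·K/W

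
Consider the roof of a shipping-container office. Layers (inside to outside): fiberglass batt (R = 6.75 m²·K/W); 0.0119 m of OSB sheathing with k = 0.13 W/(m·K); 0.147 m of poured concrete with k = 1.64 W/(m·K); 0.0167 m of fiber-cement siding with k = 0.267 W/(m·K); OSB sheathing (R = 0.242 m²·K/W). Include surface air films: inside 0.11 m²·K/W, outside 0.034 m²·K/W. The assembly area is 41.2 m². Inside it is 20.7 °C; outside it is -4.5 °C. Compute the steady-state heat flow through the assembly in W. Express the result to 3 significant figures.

0.0119/0.13 = 0.09154
0.147/1.64 = 0.08963
0.0167/0.267 = 0.06255
R_total = 0.11 + 6.75 + 0.09154 + 0.08963 + 0.06255 + 0.242 + 0.034 = 7.38 m²·K/W
Q = A·ΔT/R = 41.2 × (20.7 − (-4.5)) / 7.38 = 140.7 W

141 W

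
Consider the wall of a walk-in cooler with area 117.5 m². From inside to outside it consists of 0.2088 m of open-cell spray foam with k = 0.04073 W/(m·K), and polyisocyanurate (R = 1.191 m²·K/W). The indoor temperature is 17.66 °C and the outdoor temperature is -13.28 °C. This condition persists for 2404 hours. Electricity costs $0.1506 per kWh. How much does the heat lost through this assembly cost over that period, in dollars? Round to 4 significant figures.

0.2088/0.04073 = 5.1264
R_total = 5.1264 + 1.191 = 6.3174 m²·K/W
Q = 117.5 × (17.66 − (-13.28)) / 6.3174 = 575.46 W
E = 575.46 W × 2404 h / 1000 = 1383.4 kWh
Cost = 1383.4 × 0.1506 = $208.34

208.3 dollars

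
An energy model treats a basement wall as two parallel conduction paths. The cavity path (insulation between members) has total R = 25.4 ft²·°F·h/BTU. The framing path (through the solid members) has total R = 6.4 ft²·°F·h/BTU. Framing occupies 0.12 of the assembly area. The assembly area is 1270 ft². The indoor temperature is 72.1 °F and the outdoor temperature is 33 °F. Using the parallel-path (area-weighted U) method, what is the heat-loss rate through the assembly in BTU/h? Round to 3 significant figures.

2650 BTU/h

U_eff = 0.88/25.4 + 0.12/6.4 = 0.03465 + 0.01875 = 0.0534
R_eff = 1/U_eff = 18.73 ft²·°F·h/BTU
Q = 1270 × (72.1 − 33) / 18.73 = 2651 BTU/h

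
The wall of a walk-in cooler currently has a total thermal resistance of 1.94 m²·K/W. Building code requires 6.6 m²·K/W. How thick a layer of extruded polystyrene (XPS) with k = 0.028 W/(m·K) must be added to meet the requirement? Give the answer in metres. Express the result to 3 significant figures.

0.130 m

ΔR = 6.6 − 1.94 = 4.66 m²·K/W
L = ΔR × k = 4.66 × 0.028 = 0.1305 m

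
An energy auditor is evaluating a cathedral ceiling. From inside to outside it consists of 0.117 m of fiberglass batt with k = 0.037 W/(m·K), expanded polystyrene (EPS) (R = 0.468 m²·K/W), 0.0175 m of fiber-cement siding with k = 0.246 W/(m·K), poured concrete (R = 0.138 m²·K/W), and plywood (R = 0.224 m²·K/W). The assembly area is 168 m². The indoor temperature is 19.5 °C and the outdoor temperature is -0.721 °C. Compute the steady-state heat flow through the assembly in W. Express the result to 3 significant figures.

836 W

0.117/0.037 = 3.162
0.0175/0.246 = 0.07114
R_total = 3.162 + 0.468 + 0.07114 + 0.138 + 0.224 = 4.063 m²·K/W
Q = A·ΔT/R = 168 × (19.5 − (-0.721)) / 4.063 = 836.1 W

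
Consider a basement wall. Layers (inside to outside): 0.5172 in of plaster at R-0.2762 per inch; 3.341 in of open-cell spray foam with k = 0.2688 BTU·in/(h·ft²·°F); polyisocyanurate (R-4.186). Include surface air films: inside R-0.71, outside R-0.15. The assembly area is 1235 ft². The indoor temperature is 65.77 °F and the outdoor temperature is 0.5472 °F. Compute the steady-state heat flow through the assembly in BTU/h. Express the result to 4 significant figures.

4572 BTU/h

0.5172 × 0.2762 = 0.14285
3.341/0.2688 = 12.429
R_total = 0.71 + 0.14285 + 12.429 + 4.186 + 0.15 = 17.618 ft²·°F·h/BTU
Q = A·ΔT/R = 1235 × (65.77 − 0.5472) / 17.618 = 4572 BTU/h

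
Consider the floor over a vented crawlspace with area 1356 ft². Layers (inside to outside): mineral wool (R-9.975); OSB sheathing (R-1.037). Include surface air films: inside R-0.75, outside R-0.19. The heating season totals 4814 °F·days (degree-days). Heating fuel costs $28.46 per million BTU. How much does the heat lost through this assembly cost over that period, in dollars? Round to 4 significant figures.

373.1 dollars

R_total = 0.75 + 9.975 + 1.037 + 0.19 = 11.952 ft²·°F·h/BTU
E = A × HDD × 24 / R = 1356 × 4814 × 24 / 11.952 = 13108000 BTU
Cost = 13108000/10⁶ × 28.46 = $373.05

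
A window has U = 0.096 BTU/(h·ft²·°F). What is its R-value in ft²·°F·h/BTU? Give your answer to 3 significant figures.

10.4 ft²·°F·h/BTU

R = 1/U = 1/0.096 = 10.42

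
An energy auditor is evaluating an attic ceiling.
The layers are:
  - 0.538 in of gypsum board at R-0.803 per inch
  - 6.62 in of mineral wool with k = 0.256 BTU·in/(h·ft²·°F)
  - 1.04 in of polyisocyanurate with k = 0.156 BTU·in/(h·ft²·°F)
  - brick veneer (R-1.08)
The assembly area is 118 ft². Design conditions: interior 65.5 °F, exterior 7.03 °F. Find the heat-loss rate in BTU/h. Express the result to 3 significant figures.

203 BTU/h

0.538 × 0.803 = 0.432
6.62/0.256 = 25.86
1.04/0.156 = 6.667
R_total = 0.432 + 25.86 + 6.667 + 1.08 = 34.04 ft²·°F·h/BTU
Q = A·ΔT/R = 118 × (65.5 − 7.03) / 34.04 = 202.7 BTU/h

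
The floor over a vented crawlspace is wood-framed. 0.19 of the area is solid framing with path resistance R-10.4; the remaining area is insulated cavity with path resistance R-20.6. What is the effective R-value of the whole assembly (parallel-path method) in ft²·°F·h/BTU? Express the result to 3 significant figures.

U_eff = 0.81/20.6 + 0.19/10.4 = 0.03932 + 0.01827 = 0.05759
R_eff = 1/U_eff = 17.36 ft²·°F·h/BTU

17.4 ft²·°F·h/BTU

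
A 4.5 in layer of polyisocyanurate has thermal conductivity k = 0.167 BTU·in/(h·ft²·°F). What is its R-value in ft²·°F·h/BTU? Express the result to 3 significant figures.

26.9 ft²·°F·h/BTU

R = L/k = 4.5/0.167 = 26.95 ft²·°F·h/BTU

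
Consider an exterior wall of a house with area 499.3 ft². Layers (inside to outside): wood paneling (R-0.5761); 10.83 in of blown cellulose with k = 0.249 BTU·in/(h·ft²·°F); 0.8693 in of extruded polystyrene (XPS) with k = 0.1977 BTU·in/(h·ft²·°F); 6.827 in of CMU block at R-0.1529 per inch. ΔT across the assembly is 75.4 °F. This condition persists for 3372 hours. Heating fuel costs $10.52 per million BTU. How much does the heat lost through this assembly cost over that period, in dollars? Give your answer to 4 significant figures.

10.83/0.249 = 43.494
0.8693/0.1977 = 4.3971
6.827 × 0.1529 = 1.0438
R_total = 0.5761 + 43.494 + 4.3971 + 1.0438 = 49.511 ft²·°F·h/BTU
Q = 499.3 × 75.4 / 49.511 = 760.38 BTU/h
E = 760.38 × 3372 = 2564000 BTU
Cost = 2564000/10⁶ × 10.52 = $26.973

26.97 dollars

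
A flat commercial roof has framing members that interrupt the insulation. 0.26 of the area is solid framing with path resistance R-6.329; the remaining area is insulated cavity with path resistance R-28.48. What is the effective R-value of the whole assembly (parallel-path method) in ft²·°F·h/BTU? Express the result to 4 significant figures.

U_eff = 0.74/28.48 + 0.26/6.329 = 0.025983 + 0.041081 = 0.067064
R_eff = 1/U_eff = 14.911 ft²·°F·h/BTU

14.91 ft²·°F·h/BTU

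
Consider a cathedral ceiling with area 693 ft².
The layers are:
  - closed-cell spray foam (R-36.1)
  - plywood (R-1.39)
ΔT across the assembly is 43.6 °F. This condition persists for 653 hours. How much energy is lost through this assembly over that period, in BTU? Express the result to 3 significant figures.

526000 BTU

R_total = 36.1 + 1.39 = 37.49 ft²·°F·h/BTU
Q = 693 × 43.6 / 37.49 = 805.9 BTU/h
E = 805.9 × 653 = 526300 BTU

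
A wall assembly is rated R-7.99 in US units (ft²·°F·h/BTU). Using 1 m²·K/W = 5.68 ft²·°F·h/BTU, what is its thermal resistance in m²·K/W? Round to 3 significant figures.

1.41 m²·K/W

R_SI = 7.99/5.68 = 1.407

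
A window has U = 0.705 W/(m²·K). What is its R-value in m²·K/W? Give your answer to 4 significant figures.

R = 1/U = 1/0.705 = 1.4184

1.418 m²·K/W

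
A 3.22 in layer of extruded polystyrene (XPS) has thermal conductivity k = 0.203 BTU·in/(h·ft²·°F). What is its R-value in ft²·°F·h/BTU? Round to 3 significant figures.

R = L/k = 3.22/0.203 = 15.86 ft²·°F·h/BTU

15.9 ft²·°F·h/BTU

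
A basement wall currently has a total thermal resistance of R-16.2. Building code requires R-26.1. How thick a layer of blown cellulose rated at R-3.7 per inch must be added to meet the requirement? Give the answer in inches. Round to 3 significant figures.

ΔR = 26.1 − 16.2 = 9.9 ft²·°F·h/BTU
L = ΔR / (R/in) = 9.9/3.7 = 2.676 in

2.68 in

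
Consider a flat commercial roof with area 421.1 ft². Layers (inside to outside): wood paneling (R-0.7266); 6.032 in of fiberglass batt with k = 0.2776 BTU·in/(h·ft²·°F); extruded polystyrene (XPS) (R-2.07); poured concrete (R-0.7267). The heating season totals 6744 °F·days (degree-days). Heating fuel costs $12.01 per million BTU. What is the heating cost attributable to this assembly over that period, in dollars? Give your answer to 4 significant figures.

6.032/0.2776 = 21.729
R_total = 0.7266 + 21.729 + 2.07 + 0.7267 = 25.252 ft²·°F·h/BTU
E = A × HDD × 24 / R = 421.1 × 6744 × 24 / 25.252 = 2699100 BTU
Cost = 2699100/10⁶ × 12.01 = $32.416

32.42 dollars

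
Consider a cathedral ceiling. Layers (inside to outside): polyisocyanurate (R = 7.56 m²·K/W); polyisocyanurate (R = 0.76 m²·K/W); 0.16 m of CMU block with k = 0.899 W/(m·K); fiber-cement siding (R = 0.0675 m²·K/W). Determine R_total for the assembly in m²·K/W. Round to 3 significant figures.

8.57 m²·K/W

0.16/0.899 = 0.178
R_total = 7.56 + 0.76 + 0.178 + 0.0675 = 8.565 m²·K/W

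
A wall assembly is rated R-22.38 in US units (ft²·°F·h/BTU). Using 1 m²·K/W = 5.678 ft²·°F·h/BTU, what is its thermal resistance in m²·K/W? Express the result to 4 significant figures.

3.942 m²·K/W

R_SI = 22.38/5.678 = 3.9415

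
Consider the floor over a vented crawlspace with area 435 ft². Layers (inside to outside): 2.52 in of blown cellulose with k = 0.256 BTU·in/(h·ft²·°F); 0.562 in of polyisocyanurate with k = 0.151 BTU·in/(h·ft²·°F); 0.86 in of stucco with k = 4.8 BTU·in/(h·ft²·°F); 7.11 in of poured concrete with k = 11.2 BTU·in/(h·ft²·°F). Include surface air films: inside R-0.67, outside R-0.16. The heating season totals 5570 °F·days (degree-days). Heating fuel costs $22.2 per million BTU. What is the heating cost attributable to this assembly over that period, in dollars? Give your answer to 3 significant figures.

84.9 dollars

2.52/0.256 = 9.844
0.562/0.151 = 3.722
0.86/4.8 = 0.1792
7.11/11.2 = 0.6348
R_total = 0.67 + 9.844 + 3.722 + 0.1792 + 0.6348 + 0.16 = 15.21 ft²·°F·h/BTU
E = A × HDD × 24 / R = 435 × 5570 × 24 / 15.21 = 3823000 BTU
Cost = 3823000/10⁶ × 22.2 = $84.88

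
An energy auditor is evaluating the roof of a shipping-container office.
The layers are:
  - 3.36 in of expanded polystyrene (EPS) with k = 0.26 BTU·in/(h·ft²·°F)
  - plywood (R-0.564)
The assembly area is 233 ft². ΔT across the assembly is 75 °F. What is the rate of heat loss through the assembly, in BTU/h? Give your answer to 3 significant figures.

1300 BTU/h

3.36/0.26 = 12.92
R_total = 12.92 + 0.564 = 13.49 ft²·°F·h/BTU
Q = A·ΔT/R = 233 × 75 / 13.49 = 1296 BTU/h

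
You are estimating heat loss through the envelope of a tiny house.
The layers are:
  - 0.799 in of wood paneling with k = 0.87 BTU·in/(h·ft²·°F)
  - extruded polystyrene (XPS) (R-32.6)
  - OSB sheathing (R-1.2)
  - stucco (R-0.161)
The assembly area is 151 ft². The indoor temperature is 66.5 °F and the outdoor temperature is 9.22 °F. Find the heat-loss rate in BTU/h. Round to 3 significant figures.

248 BTU/h

0.799/0.87 = 0.9184
R_total = 0.9184 + 32.6 + 1.2 + 0.161 = 34.88 ft²·°F·h/BTU
Q = A·ΔT/R = 151 × (66.5 − 9.22) / 34.88 = 248 BTU/h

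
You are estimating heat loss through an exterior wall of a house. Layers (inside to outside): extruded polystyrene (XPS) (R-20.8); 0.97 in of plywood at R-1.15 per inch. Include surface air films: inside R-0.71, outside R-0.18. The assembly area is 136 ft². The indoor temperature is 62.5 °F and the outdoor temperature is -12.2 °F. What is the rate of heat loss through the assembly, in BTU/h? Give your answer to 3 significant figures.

0.97 × 1.15 = 1.115
R_total = 0.71 + 20.8 + 1.115 + 0.18 = 22.81 ft²·°F·h/BTU
Q = A·ΔT/R = 136 × (62.5 − (-12.2)) / 22.81 = 445.5 BTU/h

445 BTU/h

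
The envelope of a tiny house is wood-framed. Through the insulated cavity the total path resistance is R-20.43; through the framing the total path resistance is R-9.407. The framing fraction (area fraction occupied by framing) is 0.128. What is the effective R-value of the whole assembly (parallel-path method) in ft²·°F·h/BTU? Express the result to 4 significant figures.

U_eff = 0.872/20.43 + 0.128/9.407 = 0.042682 + 0.013607 = 0.056289
R_eff = 1/U_eff = 17.765 ft²·°F·h/BTU

17.77 ft²·°F·h/BTU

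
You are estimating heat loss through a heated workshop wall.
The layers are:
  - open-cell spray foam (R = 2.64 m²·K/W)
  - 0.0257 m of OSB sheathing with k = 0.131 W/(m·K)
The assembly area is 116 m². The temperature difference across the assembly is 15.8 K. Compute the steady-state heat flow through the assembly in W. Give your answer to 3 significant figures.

646 W

0.0257/0.131 = 0.1962
R_total = 2.64 + 0.1962 = 2.836 m²·K/W
Q = A·ΔT/R = 116 × 15.8 / 2.836 = 646.2 W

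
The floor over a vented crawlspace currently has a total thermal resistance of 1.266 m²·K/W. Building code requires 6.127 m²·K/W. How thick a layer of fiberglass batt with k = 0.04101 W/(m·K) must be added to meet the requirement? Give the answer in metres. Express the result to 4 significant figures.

0.1993 m

ΔR = 6.127 − 1.266 = 4.861 m²·K/W
L = ΔR × k = 4.861 × 0.04101 = 0.19935 m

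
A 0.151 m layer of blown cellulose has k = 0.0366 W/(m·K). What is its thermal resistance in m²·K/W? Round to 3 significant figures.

R = L/k = 0.151/0.0366 = 4.126 m²·K/W

4.13 m²·K/W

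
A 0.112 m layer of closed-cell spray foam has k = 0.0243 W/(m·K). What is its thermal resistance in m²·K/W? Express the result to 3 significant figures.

4.61 m²·K/W

R = L/k = 0.112/0.0243 = 4.609 m²·K/W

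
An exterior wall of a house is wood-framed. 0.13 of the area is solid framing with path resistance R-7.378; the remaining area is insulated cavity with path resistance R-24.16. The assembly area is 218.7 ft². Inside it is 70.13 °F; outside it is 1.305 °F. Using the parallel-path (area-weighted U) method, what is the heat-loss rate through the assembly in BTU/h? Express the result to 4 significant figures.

U_eff = 0.87/24.16 + 0.13/7.378 = 0.03601 + 0.01762 = 0.05363
R_eff = 1/U_eff = 18.646 ft²·°F·h/BTU
Q = 218.7 × (70.13 − 1.305) / 18.646 = 807.24 BTU/h

807.2 BTU/h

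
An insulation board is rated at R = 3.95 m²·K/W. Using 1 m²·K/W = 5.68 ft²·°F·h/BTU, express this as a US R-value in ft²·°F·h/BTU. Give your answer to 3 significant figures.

R_US = 3.95 × 5.68 = 22.44

22.4 ft²·°F·h/BTU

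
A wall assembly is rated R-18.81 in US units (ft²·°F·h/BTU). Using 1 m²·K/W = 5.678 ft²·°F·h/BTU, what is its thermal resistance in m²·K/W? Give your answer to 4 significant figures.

3.313 m²·K/W

R_SI = 18.81/5.678 = 3.3128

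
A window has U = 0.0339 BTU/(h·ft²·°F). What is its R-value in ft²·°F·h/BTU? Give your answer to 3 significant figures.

29.5 ft²·°F·h/BTU

R = 1/U = 1/0.0339 = 29.5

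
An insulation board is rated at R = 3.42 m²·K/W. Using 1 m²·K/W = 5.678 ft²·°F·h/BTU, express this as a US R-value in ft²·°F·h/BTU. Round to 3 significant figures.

19.4 ft²·°F·h/BTU

R_US = 3.42 × 5.678 = 19.42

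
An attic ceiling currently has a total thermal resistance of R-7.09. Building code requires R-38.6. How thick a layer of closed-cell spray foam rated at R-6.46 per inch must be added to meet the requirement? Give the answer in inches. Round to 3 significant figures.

ΔR = 38.6 − 7.09 = 31.51 ft²·°F·h/BTU
L = ΔR / (R/in) = 31.51/6.46 = 4.878 in

4.88 in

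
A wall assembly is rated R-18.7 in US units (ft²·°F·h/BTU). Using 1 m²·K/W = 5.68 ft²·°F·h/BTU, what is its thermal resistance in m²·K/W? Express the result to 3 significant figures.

3.29 m²·K/W

R_SI = 18.7/5.68 = 3.292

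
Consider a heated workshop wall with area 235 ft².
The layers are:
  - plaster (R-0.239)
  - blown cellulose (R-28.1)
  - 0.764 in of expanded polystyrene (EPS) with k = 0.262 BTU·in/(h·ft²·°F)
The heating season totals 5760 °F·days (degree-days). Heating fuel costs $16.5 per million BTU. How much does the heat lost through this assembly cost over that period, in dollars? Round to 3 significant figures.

17.2 dollars

0.764/0.262 = 2.916
R_total = 0.239 + 28.1 + 2.916 = 31.26 ft²·°F·h/BTU
E = A × HDD × 24 / R = 235 × 5760 × 24 / 31.26 = 1039000 BTU
Cost = 1039000/10⁶ × 16.5 = $17.15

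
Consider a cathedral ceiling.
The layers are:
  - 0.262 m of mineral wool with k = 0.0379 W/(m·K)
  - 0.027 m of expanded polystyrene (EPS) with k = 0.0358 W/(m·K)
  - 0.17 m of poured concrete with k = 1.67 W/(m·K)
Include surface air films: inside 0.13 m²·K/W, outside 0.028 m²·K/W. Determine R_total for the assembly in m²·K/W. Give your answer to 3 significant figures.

0.262/0.0379 = 6.913
0.027/0.0358 = 0.7542
0.17/1.67 = 0.1018
R_total = 0.13 + 6.913 + 0.7542 + 0.1018 + 0.028 = 7.927 m²·K/W

7.93 m²·K/W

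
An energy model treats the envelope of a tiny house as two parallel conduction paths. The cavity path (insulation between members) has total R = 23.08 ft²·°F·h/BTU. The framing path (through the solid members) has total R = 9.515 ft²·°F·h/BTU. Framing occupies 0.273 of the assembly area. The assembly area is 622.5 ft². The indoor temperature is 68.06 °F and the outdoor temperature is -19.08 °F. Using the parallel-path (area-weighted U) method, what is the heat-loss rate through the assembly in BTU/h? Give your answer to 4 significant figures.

3265 BTU/h

U_eff = 0.727/23.08 + 0.273/9.515 = 0.031499 + 0.028692 = 0.060191
R_eff = 1/U_eff = 16.614 ft²·°F·h/BTU
Q = 622.5 × (68.06 − (-19.08)) / 16.614 = 3265 BTU/h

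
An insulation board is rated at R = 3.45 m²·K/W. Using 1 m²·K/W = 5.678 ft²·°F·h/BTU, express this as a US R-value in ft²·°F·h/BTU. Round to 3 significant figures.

19.6 ft²·°F·h/BTU

R_US = 3.45 × 5.678 = 19.59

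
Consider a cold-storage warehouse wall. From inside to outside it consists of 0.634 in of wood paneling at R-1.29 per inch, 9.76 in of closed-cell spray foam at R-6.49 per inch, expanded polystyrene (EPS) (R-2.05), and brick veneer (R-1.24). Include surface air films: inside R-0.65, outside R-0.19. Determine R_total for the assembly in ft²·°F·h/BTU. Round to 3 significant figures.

68.3 ft²·°F·h/BTU

0.634 × 1.29 = 0.8179
9.76 × 6.49 = 63.34
R_total = 0.65 + 0.8179 + 63.34 + 2.05 + 1.24 + 0.19 = 68.29 ft²·°F·h/BTU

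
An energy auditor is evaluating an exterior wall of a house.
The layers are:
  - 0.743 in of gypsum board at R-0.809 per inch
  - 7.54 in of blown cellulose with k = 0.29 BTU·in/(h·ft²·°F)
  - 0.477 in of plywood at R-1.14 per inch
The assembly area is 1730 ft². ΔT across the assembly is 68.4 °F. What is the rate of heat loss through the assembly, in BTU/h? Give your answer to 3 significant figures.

0.743 × 0.809 = 0.6011
7.54/0.29 = 26
0.477 × 1.14 = 0.5438
R_total = 0.6011 + 26 + 0.5438 = 27.14 ft²·°F·h/BTU
Q = A·ΔT/R = 1730 × 68.4 / 27.14 = 4359 BTU/h

4360 BTU/h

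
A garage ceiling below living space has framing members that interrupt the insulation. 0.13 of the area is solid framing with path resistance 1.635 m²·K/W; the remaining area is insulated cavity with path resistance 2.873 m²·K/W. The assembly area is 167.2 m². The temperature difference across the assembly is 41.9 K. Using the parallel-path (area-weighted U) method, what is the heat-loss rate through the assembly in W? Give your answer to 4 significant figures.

U_eff = 0.87/2.873 + 0.13/1.635 = 0.30282 + 0.079511 = 0.38233
R_eff = 1/U_eff = 2.6155 m²·K/W
Q = 167.2 × 41.9 / 2.6155 = 2678.5 W

2678 W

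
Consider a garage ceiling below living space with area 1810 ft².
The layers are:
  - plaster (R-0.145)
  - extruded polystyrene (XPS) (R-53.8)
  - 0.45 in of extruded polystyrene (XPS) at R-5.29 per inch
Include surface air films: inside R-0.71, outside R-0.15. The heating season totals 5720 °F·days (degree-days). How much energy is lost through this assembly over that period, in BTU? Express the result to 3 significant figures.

0.45 × 5.29 = 2.381
R_total = 0.71 + 0.145 + 53.8 + 2.381 + 0.15 = 57.19 ft²·°F·h/BTU
E = A × HDD × 24 / R = 1810 × 5720 × 24 / 57.19 = 4345000 BTU

4350000 BTU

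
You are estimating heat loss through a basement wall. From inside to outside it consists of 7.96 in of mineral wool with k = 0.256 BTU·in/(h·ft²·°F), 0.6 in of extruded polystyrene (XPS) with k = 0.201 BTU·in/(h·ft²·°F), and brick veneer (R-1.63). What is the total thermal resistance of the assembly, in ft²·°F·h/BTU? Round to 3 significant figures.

35.7 ft²·°F·h/BTU

7.96/0.256 = 31.09
0.6/0.201 = 2.985
R_total = 31.09 + 2.985 + 1.63 = 35.71 ft²·°F·h/BTU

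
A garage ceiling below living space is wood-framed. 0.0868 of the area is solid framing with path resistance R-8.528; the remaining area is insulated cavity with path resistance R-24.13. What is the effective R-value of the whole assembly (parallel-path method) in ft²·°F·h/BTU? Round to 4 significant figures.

20.82 ft²·°F·h/BTU

U_eff = 0.9132/24.13 + 0.0868/8.528 = 0.037845 + 0.010178 = 0.048023
R_eff = 1/U_eff = 20.823 ft²·°F·h/BTU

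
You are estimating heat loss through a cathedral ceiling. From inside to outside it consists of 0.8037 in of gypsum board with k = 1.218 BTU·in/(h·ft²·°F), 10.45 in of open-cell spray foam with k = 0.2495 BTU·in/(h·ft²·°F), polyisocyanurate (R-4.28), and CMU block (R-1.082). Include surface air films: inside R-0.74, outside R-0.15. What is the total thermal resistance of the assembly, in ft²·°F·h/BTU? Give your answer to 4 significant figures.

48.80 ft²·°F·h/BTU

0.8037/1.218 = 0.65985
10.45/0.2495 = 41.884
R_total = 0.74 + 0.65985 + 41.884 + 4.28 + 1.082 + 0.15 = 48.796 ft²·°F·h/BTU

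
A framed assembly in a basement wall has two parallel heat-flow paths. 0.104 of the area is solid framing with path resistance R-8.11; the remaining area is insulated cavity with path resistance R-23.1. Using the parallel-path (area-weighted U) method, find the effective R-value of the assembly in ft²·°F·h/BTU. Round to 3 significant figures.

U_eff = 0.896/23.1 + 0.104/8.11 = 0.03879 + 0.01282 = 0.05161
R_eff = 1/U_eff = 19.38 ft²·°F·h/BTU

19.4 ft²·°F·h/BTU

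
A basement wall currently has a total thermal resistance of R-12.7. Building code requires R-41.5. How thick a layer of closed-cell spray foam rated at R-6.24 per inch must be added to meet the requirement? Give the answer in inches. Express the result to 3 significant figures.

ΔR = 41.5 − 12.7 = 28.8 ft²·°F·h/BTU
L = ΔR / (R/in) = 28.8/6.24 = 4.615 in

4.62 in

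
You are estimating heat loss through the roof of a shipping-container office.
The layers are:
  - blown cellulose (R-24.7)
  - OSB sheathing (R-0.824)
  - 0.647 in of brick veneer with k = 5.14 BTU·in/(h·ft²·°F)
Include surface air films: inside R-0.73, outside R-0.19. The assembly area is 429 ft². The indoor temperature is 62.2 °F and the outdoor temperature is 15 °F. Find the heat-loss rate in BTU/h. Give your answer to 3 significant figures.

762 BTU/h

0.647/5.14 = 0.1259
R_total = 0.73 + 24.7 + 0.824 + 0.1259 + 0.19 = 26.57 ft²·°F·h/BTU
Q = A·ΔT/R = 429 × (62.2 − 15) / 26.57 = 762.1 BTU/h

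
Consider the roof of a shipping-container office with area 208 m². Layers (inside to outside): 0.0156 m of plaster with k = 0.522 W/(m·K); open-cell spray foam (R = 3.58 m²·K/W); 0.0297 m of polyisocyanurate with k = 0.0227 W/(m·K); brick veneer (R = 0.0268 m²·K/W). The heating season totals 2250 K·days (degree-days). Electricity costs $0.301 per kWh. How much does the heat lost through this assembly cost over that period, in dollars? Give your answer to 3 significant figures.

684 dollars

0.0156/0.522 = 0.02989
0.0297/0.0227 = 1.308
R_total = 0.02989 + 3.58 + 1.308 + 0.0268 = 4.945 m²·K/W
E = A × HDD × 24 / R / 1000 = 208 × 2250 × 24 / 4.945 / 1000 = 2271 kWh
Cost = 2271 × 0.301 = $683.7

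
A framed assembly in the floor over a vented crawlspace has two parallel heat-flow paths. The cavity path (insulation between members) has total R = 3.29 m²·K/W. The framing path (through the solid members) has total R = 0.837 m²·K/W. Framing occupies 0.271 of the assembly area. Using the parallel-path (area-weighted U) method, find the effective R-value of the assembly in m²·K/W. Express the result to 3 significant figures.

U_eff = 0.729/3.29 + 0.271/0.837 = 0.2216 + 0.3238 = 0.5454
R_eff = 1/U_eff = 1.834 m²·K/W

1.83 m²·K/W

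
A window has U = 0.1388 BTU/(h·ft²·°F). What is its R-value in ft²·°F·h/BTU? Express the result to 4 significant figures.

7.205 ft²·°F·h/BTU

R = 1/U = 1/0.1388 = 7.2046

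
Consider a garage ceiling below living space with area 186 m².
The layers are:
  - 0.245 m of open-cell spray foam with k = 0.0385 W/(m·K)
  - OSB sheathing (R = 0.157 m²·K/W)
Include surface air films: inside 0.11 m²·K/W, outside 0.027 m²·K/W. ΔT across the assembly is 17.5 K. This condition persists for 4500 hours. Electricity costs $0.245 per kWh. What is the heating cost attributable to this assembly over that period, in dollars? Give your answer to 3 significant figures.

0.245/0.0385 = 6.364
R_total = 0.11 + 6.364 + 0.157 + 0.027 = 6.658 m²·K/W
Q = 186 × 17.5 / 6.658 = 488.9 W
E = 488.9 W × 4500 h / 1000 = 2200 kWh
Cost = 2200 × 0.245 = $539

539 dollars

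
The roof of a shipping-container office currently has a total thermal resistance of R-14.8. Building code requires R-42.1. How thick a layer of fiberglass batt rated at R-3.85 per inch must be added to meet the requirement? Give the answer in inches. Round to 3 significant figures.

7.09 in

ΔR = 42.1 − 14.8 = 27.3 ft²·°F·h/BTU
L = ΔR / (R/in) = 27.3/3.85 = 7.091 in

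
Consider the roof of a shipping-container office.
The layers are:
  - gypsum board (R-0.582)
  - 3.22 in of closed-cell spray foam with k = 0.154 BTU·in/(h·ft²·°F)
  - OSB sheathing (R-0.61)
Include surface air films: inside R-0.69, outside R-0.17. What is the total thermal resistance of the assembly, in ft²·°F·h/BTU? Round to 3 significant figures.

23.0 ft²·°F·h/BTU

3.22/0.154 = 20.91
R_total = 0.69 + 0.582 + 20.91 + 0.61 + 0.17 = 22.96 ft²·°F·h/BTU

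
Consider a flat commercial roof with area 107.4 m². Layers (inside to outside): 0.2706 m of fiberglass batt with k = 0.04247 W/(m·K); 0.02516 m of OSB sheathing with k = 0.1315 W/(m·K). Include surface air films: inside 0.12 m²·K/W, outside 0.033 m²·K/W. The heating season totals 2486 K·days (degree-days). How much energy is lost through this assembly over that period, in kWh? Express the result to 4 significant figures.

0.2706/0.04247 = 6.3716
0.02516/0.1315 = 0.19133
R_total = 0.12 + 6.3716 + 0.19133 + 0.033 = 6.7159 m²·K/W
E = A × HDD × 24 / R / 1000 = 107.4 × 2486 × 24 / 6.7159 / 1000 = 954.14 kWh

954.1 kWh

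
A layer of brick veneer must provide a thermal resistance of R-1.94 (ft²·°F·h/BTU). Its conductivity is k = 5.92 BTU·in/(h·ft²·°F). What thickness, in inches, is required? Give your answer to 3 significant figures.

11.5 in

L = R × k = 1.94 × 5.92 = 11.48 in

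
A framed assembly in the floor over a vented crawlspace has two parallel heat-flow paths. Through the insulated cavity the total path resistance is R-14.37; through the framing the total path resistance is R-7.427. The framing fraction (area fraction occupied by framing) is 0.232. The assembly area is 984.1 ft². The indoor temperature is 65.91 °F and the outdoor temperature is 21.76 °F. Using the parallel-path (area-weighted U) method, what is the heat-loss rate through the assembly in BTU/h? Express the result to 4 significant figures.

U_eff = 0.768/14.37 + 0.232/7.427 = 0.053445 + 0.031237 = 0.084682
R_eff = 1/U_eff = 11.809 ft²·°F·h/BTU
Q = 984.1 × (65.91 − 21.76) / 11.809 = 3679.3 BTU/h

3679 BTU/h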